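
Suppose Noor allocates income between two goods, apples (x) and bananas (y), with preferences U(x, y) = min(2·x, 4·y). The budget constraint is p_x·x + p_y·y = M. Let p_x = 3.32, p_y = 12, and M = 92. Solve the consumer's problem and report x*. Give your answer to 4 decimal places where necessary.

x* = 9.8712

Leontief preferences: the optimum is at the kink where x/4 = y/2, i.e. y = (1/2)·x.
Budget: p_x·x + p_y·(1/2)·x = M, so (4·p_x + 2·p_y)·x = 4·M.
Demand: x*(p_x,p_y,M) = 4·M/(4·p_x + 2·p_y), y* = 2·M/(4·p_x + 2·p_y).
Here 4·3.32 + 2·12 = 37.28, giving x* = 9.8712.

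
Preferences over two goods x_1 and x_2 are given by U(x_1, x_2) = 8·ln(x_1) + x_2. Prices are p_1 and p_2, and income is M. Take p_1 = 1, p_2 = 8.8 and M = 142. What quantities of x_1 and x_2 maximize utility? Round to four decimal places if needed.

x_1* = 70.4, x_2* = 8.1364

So x_1*(p_1,p_2) = 8·p_2/p_1, independent of income; and x_2* = (M − 8·p_2)/p_2.
At the given prices: x_1* = 8·8.8/1 = 70.4, and x_2* = 8.1364.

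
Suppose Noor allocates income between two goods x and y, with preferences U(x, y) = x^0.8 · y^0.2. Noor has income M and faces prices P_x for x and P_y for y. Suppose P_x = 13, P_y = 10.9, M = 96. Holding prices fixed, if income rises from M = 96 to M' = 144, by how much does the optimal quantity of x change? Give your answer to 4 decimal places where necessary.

Δx* = 2.9538

The MRS is 4·y/x. Set MRS = P_x/P_y.
So 0.8·P_y·y = 0.2·P_x·x; combined with the budget, a share 0.8 of income goes to x.
Demand: x*(P_x,P_y,M) = 0.8·M/P_x and y* = 0.2·M/P_y.
At P_x=13, P_y=10.9, M=96: x* = 0.8·96/13 = 5.9077.
At M' = 144: x* = 8.8615. Change: 8.8615 − 5.9077 = 2.9538.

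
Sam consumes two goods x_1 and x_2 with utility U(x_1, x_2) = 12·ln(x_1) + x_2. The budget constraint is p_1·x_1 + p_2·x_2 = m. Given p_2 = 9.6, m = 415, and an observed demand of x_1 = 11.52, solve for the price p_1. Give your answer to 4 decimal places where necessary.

MU_x_1 = 12/x_1, MU_x_2 = 1. Tangency: 12/x_1 = p_1/p_2.
So x_1*(p_1,p_2) = 12·p_2/p_1, independent of income; and x_2* = (m − 12·p_2)/p_2.
Set x_1* = 11.52 in the demand function and solve for p_1: p_1 = 10.

p_1 = 10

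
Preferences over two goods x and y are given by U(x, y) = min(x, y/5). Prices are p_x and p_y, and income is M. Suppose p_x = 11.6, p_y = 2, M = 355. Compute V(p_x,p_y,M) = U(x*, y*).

With perfect complements, no substitution: consume in ratio x:y = 1:5.
Budget: p_x·x + p_y·5·x = M, so (p_x + 5·p_y)·x = M.
Demand: x*(p_x,p_y,M) = M/(p_x + 5·p_y), y* = 5·M/(p_x + 5·p_y).
Here 11.6 + 5·2 = 21.6, giving x* = 16.4352 and y* = 82.1759.
Utility at the optimum: U(16.4352, 82.1759) = 16.4352.

V = 16.4352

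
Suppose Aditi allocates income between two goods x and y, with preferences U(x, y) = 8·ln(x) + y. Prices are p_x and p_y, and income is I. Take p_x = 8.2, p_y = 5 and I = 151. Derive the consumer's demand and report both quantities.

x* = 4.878, y* = 22.2

So x*(p_x,p_y) = 8·p_y/p_x, independent of income; and y* = (I − 8·p_y)/p_y.
At the given prices: x* = 8·5/8.2 = 4.878, and y* = 22.2.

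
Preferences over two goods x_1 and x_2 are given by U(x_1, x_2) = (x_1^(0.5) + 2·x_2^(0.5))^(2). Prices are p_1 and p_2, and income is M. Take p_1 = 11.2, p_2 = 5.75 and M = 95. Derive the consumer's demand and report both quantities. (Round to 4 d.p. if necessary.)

x_1* = 0.9648, x_2* = 14.6424

From the CES first-order condition, (1/2)·(x_2/x_1)^(0.5) = p_1/p_2.
Solve for the ratio: x_2/x_1 = [2·p_1/p_2]^(2).
Substitute x_2 = (x_2/x_1)·x_1 into the budget: x_1* = M/(p_1 + p_2·(x_2/x_1)).
Numerically x_2/x_1 = 15.176106, so x_1* = 95/(11.2 + 5.75·15.176106) = 0.9648 and x_2* = 15.176106·0.9648 = 14.6424.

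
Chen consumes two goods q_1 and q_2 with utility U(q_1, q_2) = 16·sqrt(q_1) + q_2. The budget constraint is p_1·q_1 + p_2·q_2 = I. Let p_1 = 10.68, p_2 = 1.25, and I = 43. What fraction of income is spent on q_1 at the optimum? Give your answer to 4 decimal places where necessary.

MU_q_1 = 8/√q_1, MU_q_2 = 1. Tangency: 8/√q_1 = p_1/p_2.
Thus q_1* = (8·p_2/p_1)² — independent of I — with the rest of income spent on q_2.
Plugging in: q_1* = (8·1.25/10.68)² = 0.8767, q_2* = 26.9094.
Expenditure on q_1: 10.68·0.8767 = 9.3633; share = 0.2178.

share on q_1 = 0.2178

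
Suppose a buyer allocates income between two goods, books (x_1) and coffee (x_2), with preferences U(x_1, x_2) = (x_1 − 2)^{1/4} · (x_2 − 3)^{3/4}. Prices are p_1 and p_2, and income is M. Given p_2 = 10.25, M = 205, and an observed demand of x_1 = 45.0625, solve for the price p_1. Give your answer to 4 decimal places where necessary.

p_1 = 1

MRS = (1/3)·(x_2−3)/(x_1−2). Tangency with p_1/p_2 gives x_2−3 = 3·(p_1/p_2)·(x_1−2).
After buying the subsistence bundle (2, 3), a share 0.25 of the remaining income goes to x_1: x_1* = 2 + 0.25·(M − 2p_1 − 3p_2)/p_1.
Set x_1* = 45.0625 in the demand function and solve for p_1: p_1 = 1.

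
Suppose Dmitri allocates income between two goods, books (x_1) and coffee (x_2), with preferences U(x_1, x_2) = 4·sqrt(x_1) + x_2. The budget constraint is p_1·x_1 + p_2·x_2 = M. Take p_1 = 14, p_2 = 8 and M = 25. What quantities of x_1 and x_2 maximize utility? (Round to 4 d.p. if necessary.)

x_1* = 1.3061, x_2* = 0.8393

Utility is quasi-linear in x_2; the FOC for x_1 is 2/√x_1 = p_1/p_2.
Solve: √x_1 = 2·p_2/p_1, so x_1*(p_1,p_2) = (2·p_2/p_1)², and x_2* = (M − p_1·x_1*)/p_2.
Plugging in: x_1* = (2·8/14)² = 1.3061, x_2* = 0.8393.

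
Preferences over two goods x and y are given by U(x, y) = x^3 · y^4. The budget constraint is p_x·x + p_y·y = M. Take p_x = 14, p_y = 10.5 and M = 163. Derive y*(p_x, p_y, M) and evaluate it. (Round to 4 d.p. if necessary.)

y* = 8.8707

MU_x/MU_y = (3·y)/(4·x); tangency sets this equal to p_x/p_y.
Rearranging, p_y·y = (4/3)·p_x·x. Substituting into the budget gives p_x·x·(1 + (4/3)) = M.
Demand: x*(p_x,p_y,M) = 3/7·M/p_x and y* = 4/7·M/p_y.
At p_x=14, p_y=10.5, M=163: y* = 4/7·163/10.5 = 8.8707.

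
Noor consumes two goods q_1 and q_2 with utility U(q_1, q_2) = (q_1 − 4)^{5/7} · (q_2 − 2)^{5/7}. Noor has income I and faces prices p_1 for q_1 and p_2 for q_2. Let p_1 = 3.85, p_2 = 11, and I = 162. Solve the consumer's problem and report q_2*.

q_2* = 7.6636

This is Cobb-Douglas in (q_1−4, q_2−2): tangency gives 5/7·p_2·(q_2−2) = 5/7·p_1·(q_1−4).
After buying the subsistence bundle (4, 2), a share 0.5 of the remaining income goes to q_1: q_1* = 4 + 0.5·(I − 4p_1 − 2p_2)/p_1.
Discretionary income = 162 − 4·3.85 − 2·11 = 124.6; q_2* = 2 + 0.5·124.6/11 = 7.6636.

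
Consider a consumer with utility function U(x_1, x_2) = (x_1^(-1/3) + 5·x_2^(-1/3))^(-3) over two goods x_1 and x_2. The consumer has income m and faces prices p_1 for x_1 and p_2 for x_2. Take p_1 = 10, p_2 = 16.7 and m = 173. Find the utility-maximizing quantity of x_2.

From the CES first-order condition, (1/5)·(x_2/x_1)^(4/3) = p_1/p_2.
Hence x_2/x_1 = (5·p_1/p_2)^(1/(4/3)), i.e. raised to the 0.75 power.
With the ratio pinned down, the budget gives x_1* = m/(p_1 + p_2·(x_2/x_1)) and x_2* = (x_2/x_1)·x_1*.
Numerically x_2/x_1 = 2.276094, so x_1* = 173/(10 + 16.7·2.276094) = 3.6034 and x_2* = 2.276094·3.6034 = 8.2016.

x_2* = 8.2016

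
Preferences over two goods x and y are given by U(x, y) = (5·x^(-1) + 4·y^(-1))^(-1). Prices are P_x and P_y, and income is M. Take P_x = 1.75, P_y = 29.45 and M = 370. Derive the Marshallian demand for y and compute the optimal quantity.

MRS = MU_x/MU_y = (5/4)·(y/x)^(2). Set equal to P_x/P_y.
Solve for the ratio: y/x = [(4/5)·P_x/P_y]^(0.5).
With the ratio pinned down, the budget gives x* = M/(P_x + P_y·(y/x)) and y* = (y/x)·x*.
Numerically y/x = 0.218033, so x* = 370/(1.75 + 29.45·0.218033) = 45.2818 and y* = 0.218033·45.2818 = 9.8729.

y* = 9.8729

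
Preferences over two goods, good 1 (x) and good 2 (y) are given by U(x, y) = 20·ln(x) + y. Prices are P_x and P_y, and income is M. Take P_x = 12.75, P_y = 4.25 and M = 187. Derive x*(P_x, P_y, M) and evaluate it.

So x*(P_x,P_y) = 20·P_y/P_x, independent of income; and y* = (M − 20·P_y)/P_y.
At the given prices: x* = 20·4.25/12.75 = 6.6667.

x* = 6.6667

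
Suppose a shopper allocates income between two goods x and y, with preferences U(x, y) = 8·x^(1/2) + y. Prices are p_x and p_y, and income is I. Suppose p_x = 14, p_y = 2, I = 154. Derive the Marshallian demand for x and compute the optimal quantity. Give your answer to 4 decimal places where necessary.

Utility is quasi-linear in y; the FOC for x is 4/√x = p_x/p_y.
Solve: √x = 4·p_y/p_x, so x*(p_x,p_y) = (4·p_y/p_x)², and y* = (I − p_x·x*)/p_y.
Plugging in: x* = (4·2/14)² = 0.3265.

x* = 0.3265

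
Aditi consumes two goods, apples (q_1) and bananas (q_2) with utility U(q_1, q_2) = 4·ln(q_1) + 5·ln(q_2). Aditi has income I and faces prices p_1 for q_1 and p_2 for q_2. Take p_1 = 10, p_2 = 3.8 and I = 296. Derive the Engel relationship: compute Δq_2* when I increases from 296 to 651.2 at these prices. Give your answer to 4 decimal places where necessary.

Δq_2* = 51.9298

Demand: q_1*(p_1,p_2,I) = 4/9·I/p_1 and q_2* = 5/9·I/p_2.
At p_1=10, p_2=3.8, I=296: q_2* = 5/9·296/3.8 = 43.2749.
At I' = 651.2: q_2* = 95.2047. Change: 95.2047 − 43.2749 = 51.9298.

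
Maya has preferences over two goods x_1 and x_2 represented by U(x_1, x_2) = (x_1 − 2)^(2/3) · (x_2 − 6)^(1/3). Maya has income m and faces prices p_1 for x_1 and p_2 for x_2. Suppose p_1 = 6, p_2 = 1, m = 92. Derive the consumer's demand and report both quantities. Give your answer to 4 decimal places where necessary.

Discretionary income = 92 − 2·6 − 6·1 = 74; x_1* = 2 + 2/3·74/6 = 10.2222; x_2* = 6 + 1/3·74/1 = 30.6667.

x_1* = 10.2222, x_2* = 30.6667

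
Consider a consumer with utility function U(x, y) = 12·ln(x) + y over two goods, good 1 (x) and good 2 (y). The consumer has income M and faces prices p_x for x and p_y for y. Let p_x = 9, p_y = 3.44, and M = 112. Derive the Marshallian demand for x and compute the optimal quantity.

MU_x = 12/x, MU_y = 1. Tangency: 12/x = p_x/p_y.
So x*(p_x,p_y) = 12·p_y/p_x, independent of income; and y* = (M − 12·p_y)/p_y.
At the given prices: x* = 12·3.44/9 = 4.5867.

x* = 4.5867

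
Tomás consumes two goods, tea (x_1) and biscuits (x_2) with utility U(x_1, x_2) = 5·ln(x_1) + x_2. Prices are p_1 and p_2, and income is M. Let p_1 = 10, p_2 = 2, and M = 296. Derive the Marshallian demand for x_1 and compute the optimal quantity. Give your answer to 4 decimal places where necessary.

MU_x_1 = 5/x_1, MU_x_2 = 1. Tangency: 5/x_1 = p_1/p_2.
So x_1*(p_1,p_2) = 5·p_2/p_1, independent of income; and x_2* = (M − 5·p_2)/p_2.
At the given prices: x_1* = 5·2/10 = 1.

x_1* = 1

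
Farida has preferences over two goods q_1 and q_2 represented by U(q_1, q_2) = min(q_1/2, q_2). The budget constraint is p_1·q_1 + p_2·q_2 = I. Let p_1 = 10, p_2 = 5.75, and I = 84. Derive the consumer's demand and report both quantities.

q_1* = 6.5243, q_2* = 3.2621

With perfect complements, no substitution: consume in ratio q_1:q_2 = 2:1.
Budget: p_1·q_1 + p_2·(1/2)·q_1 = I, so (2·p_1 + p_2)·q_1 = 2·I.
Demand: q_1*(p_1,p_2,I) = 2·I/(2·p_1 + p_2), q_2* = I/(2·p_1 + p_2).
Here 2·10 + 5.75 = 25.75, giving q_1* = 6.5243 and q_2* = 3.2621.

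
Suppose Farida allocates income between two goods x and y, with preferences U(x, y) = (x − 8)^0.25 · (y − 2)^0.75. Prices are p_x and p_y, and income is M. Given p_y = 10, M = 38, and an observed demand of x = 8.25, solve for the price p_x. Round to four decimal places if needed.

p_x = 2

Let x' = x−8, y' = y−2. MRS = (1/3)·y'/x' = p_x/p_y.
After buying the subsistence bundle (8, 2), a share 0.25 of the remaining income goes to x: x* = 8 + 0.25·(M − 8p_x − 2p_y)/p_x.
Set x* = 8.25 in the demand function and solve for p_x: p_x = 2.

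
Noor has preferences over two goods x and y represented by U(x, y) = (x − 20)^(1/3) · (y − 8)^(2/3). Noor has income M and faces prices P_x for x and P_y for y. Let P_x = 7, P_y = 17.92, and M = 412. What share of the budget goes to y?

share on y = 0.5561

This is Cobb-Douglas in (x−20, y−8): tangency gives 1/3·P_y·(y−8) = 2/3·P_x·(x−20).
After buying the subsistence bundle (20, 8), a share 1/3 of the remaining income goes to x: x* = 20 + 1/3·(M − 20P_x − 8P_y)/P_x.
Discretionary income = 412 − 20·7 − 8·17.92 = 128.64; x* = 20 + 1/3·128.64/7 = 26.1257; y* = 8 + 2/3·128.64/17.92 = 12.7857.
Expenditure on y: 17.92·12.7857 = 229.12; share = 0.5561.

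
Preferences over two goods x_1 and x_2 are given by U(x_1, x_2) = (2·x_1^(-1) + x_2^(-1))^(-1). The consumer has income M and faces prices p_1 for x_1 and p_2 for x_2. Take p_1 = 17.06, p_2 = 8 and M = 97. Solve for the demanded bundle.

MRS = MU_x_1/MU_x_2 = 2·(x_2/x_1)^(2). Set equal to p_1/p_2.
Hence x_2/x_1 = ((1/2)·p_1/p_2)^(1/(2)), i.e. raised to the 0.5 power.
Substitute x_2 = (x_2/x_1)·x_1 into the budget: x_1* = M/(p_1 + p_2·(x_2/x_1)).
Numerically x_2/x_1 = 1.032594, so x_1* = 97/(17.06 + 8·1.032594) = 3.8309 and x_2* = 1.032594·3.8309 = 3.9557.

x_1* = 3.8309, x_2* = 3.9557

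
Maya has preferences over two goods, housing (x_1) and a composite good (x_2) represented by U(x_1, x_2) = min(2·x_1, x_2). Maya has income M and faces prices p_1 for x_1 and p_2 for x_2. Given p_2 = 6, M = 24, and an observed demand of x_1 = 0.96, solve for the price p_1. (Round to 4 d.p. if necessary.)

p_1 = 13

With perfect complements, no substitution: consume in ratio x_1:x_2 = 1:2.
Budget: p_1·x_1 + p_2·2·x_1 = M, so (p_1 + 2·p_2)·x_1 = M.
Demand: x_1*(p_1,p_2,M) = M/(p_1 + 2·p_2), x_2* = 2·M/(p_1 + 2·p_2).
Set x_1* = 0.96 in the demand function and solve for p_1: p_1 = 13.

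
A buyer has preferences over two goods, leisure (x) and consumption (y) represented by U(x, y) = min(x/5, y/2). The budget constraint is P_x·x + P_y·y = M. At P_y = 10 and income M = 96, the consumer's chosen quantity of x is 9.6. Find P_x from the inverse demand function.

P_x = 6

Leontief preferences: the optimum is at the kink where x/5 = y/2, i.e. y = (2/5)·x.
Budget: P_x·x + P_y·(2/5)·x = M, so (5·P_x + 2·P_y)·x = 5·M.
Demand: x*(P_x,P_y,M) = 5·M/(5·P_x + 2·P_y), y* = 2·M/(5·P_x + 2·P_y).
Set x* = 9.6 in the demand function and solve for P_x: P_x = 6.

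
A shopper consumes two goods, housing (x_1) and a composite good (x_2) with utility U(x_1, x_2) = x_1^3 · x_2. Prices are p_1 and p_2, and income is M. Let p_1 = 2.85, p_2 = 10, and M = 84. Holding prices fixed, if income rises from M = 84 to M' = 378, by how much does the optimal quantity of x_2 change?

Δx_2* = 7.35

Tangency: MRS = 3·x_2/x_1 = p_1/p_2.
So 3·p_2·x_2 = p_1·x_1; combined with the budget, a share 0.75 of income goes to x_1.
Demand: x_1*(p_1,p_2,M) = 0.75·M/p_1 and x_2* = 0.25·M/p_2.
At p_1=2.85, p_2=10, M=84: x_2* = 0.25·84/10 = 2.1.
At M' = 378: x_2* = 9.45. Change: 9.45 − 2.1 = 7.35.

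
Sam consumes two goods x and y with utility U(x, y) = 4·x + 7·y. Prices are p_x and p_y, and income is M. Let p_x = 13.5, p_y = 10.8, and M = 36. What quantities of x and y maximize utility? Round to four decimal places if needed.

x* = 0, y* = 3.3333

Linear utility — the consumer picks whichever good has higher MU/price: 4/13.5 = 0.2963 vs 7/10.8 = 0.6481.
y gives more utility per dollar, so spend all income on y: y* = M/p_y, x* = 0.
Numerically: x* = 0, y* = 3.3333.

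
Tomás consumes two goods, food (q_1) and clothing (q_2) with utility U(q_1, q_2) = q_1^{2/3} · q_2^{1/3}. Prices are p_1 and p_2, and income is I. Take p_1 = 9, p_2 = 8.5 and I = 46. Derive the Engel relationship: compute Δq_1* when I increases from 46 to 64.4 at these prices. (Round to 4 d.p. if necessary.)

The MRS is 2·q_2/q_1. Set MRS = p_1/p_2.
Rearranging, p_2·q_2 = (1/2)·p_1·q_1. Substituting into the budget gives p_1·q_1·(1 + (1/2)) = I.
Demand: q_1*(p_1,p_2,I) = 2/3·I/p_1 and q_2* = 1/3·I/p_2.
At p_1=9, p_2=8.5, I=46: q_1* = 2/3·46/9 = 3.4074.
At I' = 64.4: q_1* = 4.7704. Change: 4.7704 − 3.4074 = 1.363.

Δq_1* = 1.363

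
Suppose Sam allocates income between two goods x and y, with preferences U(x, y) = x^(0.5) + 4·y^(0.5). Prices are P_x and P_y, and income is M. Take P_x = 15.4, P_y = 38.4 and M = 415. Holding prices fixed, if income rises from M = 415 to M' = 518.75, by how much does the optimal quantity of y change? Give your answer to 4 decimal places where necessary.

Δy* = 2.3375

Substitute y = (y/x)·x into the budget: x* = M/(P_x + P_y·(y/x)).
Numerically y/x = 2.573351, so x* = 415/(15.4 + 38.4·2.573351) = 3.6334 and y* = 2.573351·3.6334 = 9.3501.
At M' = 518.75: y* = 11.6877. Change: 11.6877 − 9.3501 = 2.3375.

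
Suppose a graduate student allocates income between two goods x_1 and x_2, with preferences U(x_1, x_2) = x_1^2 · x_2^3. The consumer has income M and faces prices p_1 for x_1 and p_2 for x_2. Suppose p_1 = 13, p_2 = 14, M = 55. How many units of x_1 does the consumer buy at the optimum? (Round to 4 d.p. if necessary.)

At p_1=13, p_2=14, M=55: x_1* = 0.4·55/13 = 1.6923.

x_1* = 1.6923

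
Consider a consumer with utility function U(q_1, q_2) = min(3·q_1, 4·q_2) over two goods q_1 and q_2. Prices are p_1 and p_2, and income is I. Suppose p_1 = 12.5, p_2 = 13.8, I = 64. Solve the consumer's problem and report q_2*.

q_2* = 2.1007

Here 4·12.5 + 3·13.8 = 91.4, giving q_2* = 2.1007.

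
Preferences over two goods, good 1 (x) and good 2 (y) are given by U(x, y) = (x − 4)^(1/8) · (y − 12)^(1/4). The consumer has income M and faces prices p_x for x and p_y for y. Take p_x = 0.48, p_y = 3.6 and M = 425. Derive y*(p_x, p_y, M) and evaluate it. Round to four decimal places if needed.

MRS = (1/2)·(y−12)/(x−4). Tangency with p_x/p_y gives y−12 = 2·(p_x/p_y)·(x−4).
Substituting into the budget: x* = 4 + 1/3·(M − 4·p_x − 12·p_y)/p_x, and y* = 12 + 2/3·(…)/p_y.
Discretionary income = 425 − 4·0.48 − 12·3.6 = 379.88; y* = 12 + 2/3·379.88/3.6 = 82.3481.

y* = 82.3481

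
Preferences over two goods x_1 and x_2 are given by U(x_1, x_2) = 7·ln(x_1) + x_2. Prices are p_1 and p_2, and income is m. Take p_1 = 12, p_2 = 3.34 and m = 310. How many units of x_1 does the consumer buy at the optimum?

x_1* = 1.9483

Set MRS = p_1/p_2: (7/x_1)/1 = p_1/p_2.
So x_1*(p_1,p_2) = 7·p_2/p_1, independent of income; and x_2* = (m − 7·p_2)/p_2.
At the given prices: x_1* = 7·3.34/12 = 1.9483.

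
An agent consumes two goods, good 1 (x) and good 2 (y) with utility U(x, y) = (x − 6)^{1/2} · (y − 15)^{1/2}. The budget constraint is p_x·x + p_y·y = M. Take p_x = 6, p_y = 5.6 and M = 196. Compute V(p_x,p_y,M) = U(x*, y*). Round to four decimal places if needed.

Discretionary income = 196 − 6·6 − 15·5.6 = 76; x* = 6 + 0.5·76/6 = 12.3333; y* = 15 + 0.5·76/5.6 = 21.7857.
Utility at the optimum: U(12.3333, 21.7857) = 6.5556.

V = 6.5556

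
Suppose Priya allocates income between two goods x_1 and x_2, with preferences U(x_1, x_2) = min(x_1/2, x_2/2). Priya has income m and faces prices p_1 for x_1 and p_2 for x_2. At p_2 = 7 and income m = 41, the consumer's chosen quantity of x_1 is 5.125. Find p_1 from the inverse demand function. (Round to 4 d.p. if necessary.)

With perfect complements, no substitution: consume in ratio x_1:x_2 = 2:2.
Budget: p_1·x_1 + p_2·x_1 = m, so (2·p_1 + 2·p_2)·x_1 = 2·m.
Demand: x_1*(p_1,p_2,m) = 2·m/(2·p_1 + 2·p_2), x_2* = 2·m/(2·p_1 + 2·p_2).
Set x_1* = 5.125 in the demand function and solve for p_1: p_1 = 1.

p_1 = 1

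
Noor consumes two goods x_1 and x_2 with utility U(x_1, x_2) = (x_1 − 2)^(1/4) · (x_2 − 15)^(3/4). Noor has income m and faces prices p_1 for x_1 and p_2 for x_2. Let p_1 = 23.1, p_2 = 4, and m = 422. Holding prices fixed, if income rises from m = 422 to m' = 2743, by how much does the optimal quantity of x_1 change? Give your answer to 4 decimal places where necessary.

Δx_1* = 25.119

Let x_1' = x_1−2, x_2' = x_2−15. MRS = (1/3)·x_2'/x_1' = p_1/p_2.
After buying the subsistence bundle (2, 15), a share 0.25 of the remaining income goes to x_1: x_1* = 2 + 0.25·(m − 2p_1 − 15p_2)/p_1.
Discretionary income = 422 − 2·23.1 − 15·4 = 315.8; x_1* = 2 + 0.25·315.8/23.1 = 5.4177.
At m' = 2743: x_1* = 30.5368. Change: 30.5368 − 5.4177 = 25.119.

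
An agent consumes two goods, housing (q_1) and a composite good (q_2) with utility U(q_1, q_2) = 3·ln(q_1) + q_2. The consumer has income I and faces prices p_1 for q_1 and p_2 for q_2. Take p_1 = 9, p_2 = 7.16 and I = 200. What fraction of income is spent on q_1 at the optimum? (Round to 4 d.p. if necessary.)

share on q_1 = 0.1074

Set MRS = p_1/p_2: (3/q_1)/1 = p_1/p_2.
So q_1*(p_1,p_2) = 3·p_2/p_1, independent of income; and q_2* = (I − 3·p_2)/p_2.
At the given prices: q_1* = 3·7.16/9 = 2.3867, and q_2* = 24.933.
Expenditure on q_1: 9·2.3867 = 21.48; share = 0.1074.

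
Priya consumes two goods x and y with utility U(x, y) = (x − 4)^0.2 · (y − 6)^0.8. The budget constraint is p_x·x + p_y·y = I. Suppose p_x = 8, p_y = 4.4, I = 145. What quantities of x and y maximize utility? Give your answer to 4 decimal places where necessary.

x* = 6.165, y* = 21.7455

Let x' = x−4, y' = y−6. MRS = (1/4)·y'/x' = p_x/p_y.
Substituting into the budget: x* = 4 + 0.2·(I − 4·p_x − 6·p_y)/p_x, and y* = 6 + 0.8·(…)/p_y.
Discretionary income = 145 − 4·8 − 6·4.4 = 86.6; x* = 4 + 0.2·86.6/8 = 6.165; y* = 6 + 0.8·86.6/4.4 = 21.7455.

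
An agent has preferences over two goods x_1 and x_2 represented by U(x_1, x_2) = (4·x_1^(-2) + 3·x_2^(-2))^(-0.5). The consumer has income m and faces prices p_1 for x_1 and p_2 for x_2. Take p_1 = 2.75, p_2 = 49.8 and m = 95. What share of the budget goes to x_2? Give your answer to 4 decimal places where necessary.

MU_x_1 ∝ 4·x_1^(-3), MU_x_2 ∝ 3·x_2^(-3), so MRS = (4/3)·(x_2/x_1)^(3) = p_1/p_2.
Hence x_2/x_1 = ((3/4)·p_1/p_2)^(1/(3)), i.e. raised to the 1/3 power.
With the ratio pinned down, the budget gives x_1* = m/(p_1 + p_2·(x_2/x_1)) and x_2* = (x_2/x_1)·x_1*.
Numerically x_2/x_1 = 0.345983, so x_1* = 95/(2.75 + 49.8·0.345983) = 4.7548 and x_2* = 0.345983·4.7548 = 1.6451.
Expenditure on x_2: 49.8·1.6451 = 81.9244; share = 0.8624.

share on x_2 = 0.8624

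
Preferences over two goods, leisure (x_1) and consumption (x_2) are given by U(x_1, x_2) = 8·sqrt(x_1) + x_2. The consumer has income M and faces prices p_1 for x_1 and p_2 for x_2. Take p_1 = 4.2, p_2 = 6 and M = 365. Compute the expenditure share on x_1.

share on x_1 = 0.3757

Thus x_1* = (4·p_2/p_1)² — independent of M — with the rest of income spent on x_2.
Plugging in: x_1* = (4·6/4.2)² = 32.6531, x_2* = 37.9762.
Expenditure on x_1: 4.2·32.6531 = 137.1429; share = 0.3757.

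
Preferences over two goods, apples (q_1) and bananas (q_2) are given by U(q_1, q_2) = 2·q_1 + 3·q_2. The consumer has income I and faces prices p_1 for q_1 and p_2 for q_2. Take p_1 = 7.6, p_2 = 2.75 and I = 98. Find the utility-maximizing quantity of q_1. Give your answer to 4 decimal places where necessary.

Linear utility — the consumer picks whichever good has higher MU/price: 2/7.6 = 0.2632 vs 3/2.75 = 1.0909.
q_2 gives more utility per dollar, so spend all income on q_2: q_2* = I/p_2, q_1* = 0.
Numerically: q_1* = 0, q_2* = 35.6364.

q_1* = 0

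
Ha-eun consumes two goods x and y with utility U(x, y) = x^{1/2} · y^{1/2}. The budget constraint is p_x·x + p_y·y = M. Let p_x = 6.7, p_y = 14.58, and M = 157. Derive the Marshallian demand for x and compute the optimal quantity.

Tangency: MRS = y/x = p_x/p_y.
So 0.5·p_y·y = 0.5·p_x·x; combined with the budget, a share 0.5 of income goes to x.
Demand: x*(p_x,p_y,M) = 0.5·M/p_x and y* = 0.5·M/p_y.
At p_x=6.7, p_y=14.58, M=157: x* = 0.5·157/6.7 = 11.7164.

x* = 11.7164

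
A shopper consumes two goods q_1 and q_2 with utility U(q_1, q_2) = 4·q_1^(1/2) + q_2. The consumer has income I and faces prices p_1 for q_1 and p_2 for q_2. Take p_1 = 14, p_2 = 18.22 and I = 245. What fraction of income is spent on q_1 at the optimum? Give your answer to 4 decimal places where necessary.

share on q_1 = 0.3871

Solve: √q_1 = 2·p_2/p_1, so q_1*(p_1,p_2) = (2·p_2/p_1)², and q_2* = (I − p_1·q_1*)/p_2.
Plugging in: q_1* = (2·18.22/14)² = 6.7749, q_2* = 8.241.
Expenditure on q_1: 14·6.7749 = 94.8481; share = 0.3871.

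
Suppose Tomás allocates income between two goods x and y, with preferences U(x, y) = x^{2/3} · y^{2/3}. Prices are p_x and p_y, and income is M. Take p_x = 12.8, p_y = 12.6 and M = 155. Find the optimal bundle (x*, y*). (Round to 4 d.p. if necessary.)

The MRS is y/x. Set MRS = p_x/p_y.
So 2/3·p_y·y = 2/3·p_x·x; combined with the budget, a share 0.5 of income goes to x.
Demand: x*(p_x,p_y,M) = 0.5·M/p_x and y* = 0.5·M/p_y.
At p_x=12.8, p_y=12.6, M=155: x* = 0.5·155/12.8 = 6.0547, y* = 6.1508.

x* = 6.0547, y* = 6.1508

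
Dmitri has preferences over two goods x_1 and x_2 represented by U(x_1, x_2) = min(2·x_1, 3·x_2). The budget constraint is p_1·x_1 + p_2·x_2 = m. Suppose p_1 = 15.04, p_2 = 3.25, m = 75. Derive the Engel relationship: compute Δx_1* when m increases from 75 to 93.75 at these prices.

Δx_1* = 1.0897

With perfect complements, no substitution: consume in ratio x_1:x_2 = 3:2.
Budget: p_1·x_1 + p_2·(2/3)·x_1 = m, so (3·p_1 + 2·p_2)·x_1 = 3·m.
Demand: x_1*(p_1,p_2,m) = 3·m/(3·p_1 + 2·p_2), x_2* = 2·m/(3·p_1 + 2·p_2).
Here 3·15.04 + 2·3.25 = 51.62, giving x_1* = 4.3588.
At m' = 93.75: x_1* = 5.4485. Change: 5.4485 − 4.3588 = 1.0897.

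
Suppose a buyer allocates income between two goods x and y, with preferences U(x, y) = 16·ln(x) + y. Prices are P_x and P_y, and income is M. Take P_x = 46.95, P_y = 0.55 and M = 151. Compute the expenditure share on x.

share on x = 0.0583

Set MRS = P_x/P_y: (16/x)/1 = P_x/P_y.
So x*(P_x,P_y) = 16·P_y/P_x, independent of income; and y* = (M − 16·P_y)/P_y.
At the given prices: x* = 16·0.55/46.95 = 0.1874, and y* = 258.5455.
Expenditure on x: 46.95·0.1874 = 8.8; share = 0.0583.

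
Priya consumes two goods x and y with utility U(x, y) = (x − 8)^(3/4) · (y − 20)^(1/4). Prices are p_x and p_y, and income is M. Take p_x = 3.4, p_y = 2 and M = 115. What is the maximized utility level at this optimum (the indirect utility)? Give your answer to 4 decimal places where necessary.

V = 9.1483

This is Cobb-Douglas in (x−8, y−20): tangency gives 0.75·p_y·(y−20) = 0.25·p_x·(x−8).
After buying the subsistence bundle (8, 20), a share 0.75 of the remaining income goes to x: x* = 8 + 0.75·(M − 8p_x − 20p_y)/p_x.
Discretionary income = 115 − 8·3.4 − 20·2 = 47.8; x* = 8 + 0.75·47.8/3.4 = 18.5441; y* = 20 + 0.25·47.8/2 = 25.975.
Utility at the optimum: U(18.5441, 25.975) = 9.1483.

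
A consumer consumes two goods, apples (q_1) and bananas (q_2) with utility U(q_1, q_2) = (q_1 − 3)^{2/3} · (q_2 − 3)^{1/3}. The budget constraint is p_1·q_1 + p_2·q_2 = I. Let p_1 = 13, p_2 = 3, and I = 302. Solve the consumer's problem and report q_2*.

q_2* = 31.2222

After buying the subsistence bundle (3, 3), a share 2/3 of the remaining income goes to q_1: q_1* = 3 + 2/3·(I − 3p_1 − 3p_2)/p_1.
Discretionary income = 302 − 3·13 − 3·3 = 254; q_2* = 3 + 1/3·254/3 = 31.2222.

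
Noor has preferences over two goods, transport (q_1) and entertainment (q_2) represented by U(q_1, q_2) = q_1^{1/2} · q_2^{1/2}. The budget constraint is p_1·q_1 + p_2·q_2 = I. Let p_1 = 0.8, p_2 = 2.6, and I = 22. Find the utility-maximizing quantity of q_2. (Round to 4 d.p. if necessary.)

q_2* = 4.2308

Demand: q_1*(p_1,p_2,I) = 0.5·I/p_1 and q_2* = 0.5·I/p_2.
At p_1=0.8, p_2=2.6, I=22: q_2* = 0.5·22/2.6 = 4.2308.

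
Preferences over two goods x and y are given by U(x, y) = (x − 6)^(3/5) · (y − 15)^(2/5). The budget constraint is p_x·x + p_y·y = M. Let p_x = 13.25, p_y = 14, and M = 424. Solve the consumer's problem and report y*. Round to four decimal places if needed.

Substituting into the budget: x* = 6 + 0.6·(M − 6·p_x − 15·p_y)/p_x, and y* = 15 + 0.4·(…)/p_y.
Discretionary income = 424 − 6·13.25 − 15·14 = 134.5; y* = 15 + 0.4·134.5/14 = 18.8429.

y* = 18.8429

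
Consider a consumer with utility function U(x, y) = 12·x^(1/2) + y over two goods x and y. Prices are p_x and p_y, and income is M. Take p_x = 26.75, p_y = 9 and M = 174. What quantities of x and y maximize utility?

Thus x* = (6·p_y/p_x)² — independent of M — with the rest of income spent on y.
Plugging in: x* = (6·9/26.75)² = 4.0751, y* = 7.2212.

x* = 4.0751, y* = 7.2212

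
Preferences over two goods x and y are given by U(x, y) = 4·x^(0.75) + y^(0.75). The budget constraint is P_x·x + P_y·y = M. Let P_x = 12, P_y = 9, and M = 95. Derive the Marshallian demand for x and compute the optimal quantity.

x* = 7.844

From the CES first-order condition, 4·(y/x)^(0.25) = P_x/P_y.
Hence y/x = ((1/4)·P_x/P_y)^(1/(0.25)), i.e. raised to the 4 power.
Substitute y = (y/x)·x into the budget: x* = M/(P_x + P_y·(y/x)).
Numerically y/x = 0.012346, so x* = 95/(12 + 9·0.012346) = 7.844.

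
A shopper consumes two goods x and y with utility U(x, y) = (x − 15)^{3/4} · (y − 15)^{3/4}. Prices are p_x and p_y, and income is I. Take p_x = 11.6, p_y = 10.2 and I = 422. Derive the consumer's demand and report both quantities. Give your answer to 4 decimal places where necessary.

This is Cobb-Douglas in (x−15, y−15): tangency gives 0.75·p_y·(y−15) = 0.75·p_x·(x−15).
Substituting into the budget: x* = 15 + 0.5·(I − 15·p_x − 15·p_y)/p_x, and y* = 15 + 0.5·(…)/p_y.
Discretionary income = 422 − 15·11.6 − 15·10.2 = 95; x* = 15 + 0.5·95/11.6 = 19.0948; y* = 15 + 0.5·95/10.2 = 19.6569.

x* = 19.0948, y* = 19.6569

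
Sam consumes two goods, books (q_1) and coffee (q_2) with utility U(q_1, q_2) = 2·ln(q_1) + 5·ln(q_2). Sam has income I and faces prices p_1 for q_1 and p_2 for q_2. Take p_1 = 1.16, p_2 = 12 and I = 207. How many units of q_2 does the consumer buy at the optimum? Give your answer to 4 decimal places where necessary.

q_2* = 12.3214

The MRS is (2/5)·q_2/q_1. Set MRS = p_1/p_2.
Rearranging, p_2·q_2 = (5/2)·p_1·q_1. Substituting into the budget gives p_1·q_1·(1 + (5/2)) = I.
Demand: q_1*(p_1,p_2,I) = 2/7·I/p_1 and q_2* = 5/7·I/p_2.
At p_1=1.16, p_2=12, I=207: q_2* = 5/7·207/12 = 12.3214.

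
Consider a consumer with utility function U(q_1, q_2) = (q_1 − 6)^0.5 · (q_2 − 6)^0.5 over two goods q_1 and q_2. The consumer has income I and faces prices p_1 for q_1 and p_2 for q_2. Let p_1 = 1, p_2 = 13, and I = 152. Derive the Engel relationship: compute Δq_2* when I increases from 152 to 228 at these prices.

Δq_2* = 2.9231

MRS = (q_2−6)/(q_1−6). Tangency with p_1/p_2 gives q_2−6 = (p_1/p_2)·(q_1−6).
Substituting into the budget: q_1* = 6 + 0.5·(I − 6·p_1 − 6·p_2)/p_1, and q_2* = 6 + 0.5·(…)/p_2.
Discretionary income = 152 − 6·1 − 6·13 = 68; q_2* = 6 + 0.5·68/13 = 8.6154.
At I' = 228: q_2* = 11.5385. Change: 11.5385 − 8.6154 = 2.9231.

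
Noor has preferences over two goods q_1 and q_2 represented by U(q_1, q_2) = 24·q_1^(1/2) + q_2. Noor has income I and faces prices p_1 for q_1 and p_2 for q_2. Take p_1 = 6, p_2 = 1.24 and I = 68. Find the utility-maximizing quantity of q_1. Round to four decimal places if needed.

Set MRS = p_1/p_2: 12·q_1^(−1/2) = p_1/p_2.
Thus q_1* = (12·p_2/p_1)² — independent of I — with the rest of income spent on q_2.
Plugging in: q_1* = (12·1.24/6)² = 6.1504.

q_1* = 6.1504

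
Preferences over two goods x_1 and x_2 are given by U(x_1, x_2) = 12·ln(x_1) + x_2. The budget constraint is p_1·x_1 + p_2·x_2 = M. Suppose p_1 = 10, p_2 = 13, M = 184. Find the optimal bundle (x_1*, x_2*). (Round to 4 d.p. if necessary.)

x_1* = 15.6, x_2* = 2.1538

Set MRS = p_1/p_2: (12/x_1)/1 = p_1/p_2.
So x_1*(p_1,p_2) = 12·p_2/p_1, independent of income; and x_2* = (M − 12·p_2)/p_2.
At the given prices: x_1* = 12·13/10 = 15.6, and x_2* = 2.1538.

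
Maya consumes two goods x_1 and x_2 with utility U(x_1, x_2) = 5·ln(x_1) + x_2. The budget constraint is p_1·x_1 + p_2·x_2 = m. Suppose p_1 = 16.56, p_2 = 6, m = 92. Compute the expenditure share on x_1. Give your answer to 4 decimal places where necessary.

MU_x_1 = 5/x_1, MU_x_2 = 1. Tangency: 5/x_1 = p_1/p_2.
So x_1*(p_1,p_2) = 5·p_2/p_1, independent of income; and x_2* = (m − 5·p_2)/p_2.
At the given prices: x_1* = 5·6/16.56 = 1.8116, and x_2* = 10.3333.
Expenditure on x_1: 16.56·1.8116 = 30; share = 0.3261.

share on x_1 = 0.3261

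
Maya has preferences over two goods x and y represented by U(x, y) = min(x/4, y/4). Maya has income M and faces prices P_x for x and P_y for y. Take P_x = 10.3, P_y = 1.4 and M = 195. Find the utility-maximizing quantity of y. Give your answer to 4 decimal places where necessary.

With perfect complements, no substitution: consume in ratio x:y = 4:4.
Budget: P_x·x + P_y·x = M, so (4·P_x + 4·P_y)·x = 4·M.
Demand: x*(P_x,P_y,M) = 4·M/(4·P_x + 4·P_y), y* = 4·M/(4·P_x + 4·P_y).
Here 4·10.3 + 4·1.4 = 46.8, giving y* = 16.6667.

y* = 16.6667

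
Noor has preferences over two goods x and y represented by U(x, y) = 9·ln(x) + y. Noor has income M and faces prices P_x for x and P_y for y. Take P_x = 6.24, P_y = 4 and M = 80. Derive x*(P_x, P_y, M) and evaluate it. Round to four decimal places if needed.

x* = 5.7692

Set MRS = P_x/P_y: (9/x)/1 = P_x/P_y.
So x*(P_x,P_y) = 9·P_y/P_x, independent of income; and y* = (M − 9·P_y)/P_y.
At the given prices: x* = 9·4/6.24 = 5.7692.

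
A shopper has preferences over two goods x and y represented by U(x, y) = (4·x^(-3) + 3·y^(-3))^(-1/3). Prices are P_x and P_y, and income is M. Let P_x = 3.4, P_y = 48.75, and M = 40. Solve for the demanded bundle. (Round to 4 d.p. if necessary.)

MRS = MU_x/MU_y = (4/3)·(y/x)^(4). Set equal to P_x/P_y.
Solve for the ratio: y/x = [(3/4)·P_x/P_y]^(0.25).
Substitute y = (y/x)·x into the budget: x* = M/(P_x + P_y·(y/x)).
Numerically y/x = 0.478235, so x* = 40/(3.4 + 48.75·0.478235) = 1.4973 and y* = 0.478235·1.4973 = 0.7161.

x* = 1.4973, y* = 0.7161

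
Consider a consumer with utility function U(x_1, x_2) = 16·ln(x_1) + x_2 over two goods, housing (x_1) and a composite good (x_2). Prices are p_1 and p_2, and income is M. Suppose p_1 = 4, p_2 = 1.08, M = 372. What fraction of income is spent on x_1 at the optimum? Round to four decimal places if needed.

share on x_1 = 0.0465

MU_x_1 = 16/x_1, MU_x_2 = 1. Tangency: 16/x_1 = p_1/p_2.
So x_1*(p_1,p_2) = 16·p_2/p_1, independent of income; and x_2* = (M − 16·p_2)/p_2.
At the given prices: x_1* = 16·1.08/4 = 4.32, and x_2* = 328.4444.
Expenditure on x_1: 4·4.32 = 17.28; share = 0.0465.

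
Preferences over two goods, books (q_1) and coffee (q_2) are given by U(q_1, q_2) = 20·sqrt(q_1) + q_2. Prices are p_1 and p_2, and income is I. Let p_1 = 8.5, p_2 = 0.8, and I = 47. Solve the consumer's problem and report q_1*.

q_1* = 0.8858

Set MRS = p_1/p_2: 10·q_1^(−1/2) = p_1/p_2.
Solve: √q_1 = 10·p_2/p_1, so q_1*(p_1,p_2) = (10·p_2/p_1)², and q_2* = (I − p_1·q_1*)/p_2.
Plugging in: q_1* = (10·0.8/8.5)² = 0.8858.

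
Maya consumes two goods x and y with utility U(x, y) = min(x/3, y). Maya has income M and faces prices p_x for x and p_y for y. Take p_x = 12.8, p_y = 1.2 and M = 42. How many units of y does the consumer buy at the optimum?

With perfect complements, no substitution: consume in ratio x:y = 3:1.
Budget: p_x·x + p_y·(1/3)·x = M, so (3·p_x + p_y)·x = 3·M.
Demand: x*(p_x,p_y,M) = 3·M/(3·p_x + p_y), y* = M/(3·p_x + p_y).
Here 3·12.8 + 1.2 = 39.6, giving y* = 1.0606.

y* = 1.0606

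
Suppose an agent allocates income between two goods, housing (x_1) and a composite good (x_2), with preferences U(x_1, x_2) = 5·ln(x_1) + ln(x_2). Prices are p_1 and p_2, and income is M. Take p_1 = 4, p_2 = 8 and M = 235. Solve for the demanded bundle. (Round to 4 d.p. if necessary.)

The MRS is 5·x_2/x_1. Set MRS = p_1/p_2.
Rearranging, p_2·x_2 = (1/5)·p_1·x_1. Substituting into the budget gives p_1·x_1·(1 + (1/5)) = M.
Demand: x_1*(p_1,p_2,M) = 5/6·M/p_1 and x_2* = 1/6·M/p_2.
At p_1=4, p_2=8, M=235: x_1* = 5/6·235/4 = 48.9583, x_2* = 4.8958.

x_1* = 48.9583, x_2* = 4.8958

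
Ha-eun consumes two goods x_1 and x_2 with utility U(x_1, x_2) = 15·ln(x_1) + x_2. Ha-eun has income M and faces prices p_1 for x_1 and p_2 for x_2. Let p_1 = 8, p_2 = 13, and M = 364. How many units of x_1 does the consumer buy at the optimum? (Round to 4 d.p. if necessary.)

x_1* = 24.375

MU_x_1 = 15/x_1, MU_x_2 = 1. Tangency: 15/x_1 = p_1/p_2.
So x_1*(p_1,p_2) = 15·p_2/p_1, independent of income; and x_2* = (M − 15·p_2)/p_2.
At the given prices: x_1* = 15·13/8 = 24.375.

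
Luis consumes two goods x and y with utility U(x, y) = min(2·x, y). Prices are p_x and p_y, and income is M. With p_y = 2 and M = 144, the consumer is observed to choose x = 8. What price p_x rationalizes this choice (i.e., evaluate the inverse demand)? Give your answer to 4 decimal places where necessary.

p_x = 14

With perfect complements, no substitution: consume in ratio x:y = 1:2.
Budget: p_x·x + p_y·2·x = M, so (p_x + 2·p_y)·x = M.
Demand: x*(p_x,p_y,M) = M/(p_x + 2·p_y), y* = 2·M/(p_x + 2·p_y).
Set x* = 8 in the demand function and solve for p_x: p_x = 14.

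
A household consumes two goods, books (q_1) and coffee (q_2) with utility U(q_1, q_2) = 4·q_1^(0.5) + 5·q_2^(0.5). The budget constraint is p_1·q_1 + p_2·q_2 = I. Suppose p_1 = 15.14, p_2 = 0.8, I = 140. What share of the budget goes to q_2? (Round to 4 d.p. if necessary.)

From the CES first-order condition, (4/5)·(q_2/q_1)^(0.5) = p_1/p_2.
Hence q_2/q_1 = ((5/4)·p_1/p_2)^(1/(0.5)), i.e. raised to the 2 power.
Substitute q_2 = (q_2/q_1)·q_1 into the budget: q_1* = I/(p_1 + p_2·(q_2/q_1)).
Numerically q_2/q_1 = 559.618164, so q_1* = 140/(15.14 + 0.8·559.618164) = 0.3025 and q_2* = 559.618164·0.3025 = 169.2755.
Expenditure on q_2: 0.8·169.2755 = 135.4204; share = 0.9673.

share on q_2 = 0.9673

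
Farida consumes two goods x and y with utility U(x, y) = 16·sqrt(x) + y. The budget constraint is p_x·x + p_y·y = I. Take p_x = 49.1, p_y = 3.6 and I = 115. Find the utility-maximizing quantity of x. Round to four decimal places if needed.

x* = 0.3441

Set MRS = p_x/p_y: 8·x^(−1/2) = p_x/p_y.
Thus x* = (8·p_y/p_x)² — independent of I — with the rest of income spent on y.
Plugging in: x* = (8·3.6/49.1)² = 0.3441.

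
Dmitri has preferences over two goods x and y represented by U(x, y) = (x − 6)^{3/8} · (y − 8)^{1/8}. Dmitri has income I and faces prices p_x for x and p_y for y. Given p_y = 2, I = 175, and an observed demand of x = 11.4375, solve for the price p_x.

p_x = 12

MRS = 3·(y−8)/(x−6). Tangency with p_x/p_y gives y−8 = (1/3)·(p_x/p_y)·(x−6).
After buying the subsistence bundle (6, 8), a share 0.75 of the remaining income goes to x: x* = 6 + 0.75·(I − 6p_x − 8p_y)/p_x.
Set x* = 11.4375 in the demand function and solve for p_x: p_x = 12.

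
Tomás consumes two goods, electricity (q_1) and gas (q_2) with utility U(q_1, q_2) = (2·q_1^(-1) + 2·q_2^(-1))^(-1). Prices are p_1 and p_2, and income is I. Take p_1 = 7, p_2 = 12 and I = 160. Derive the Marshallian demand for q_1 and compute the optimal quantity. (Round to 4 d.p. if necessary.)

q_1* = 9.8978

From the CES first-order condition, (q_2/q_1)^(2) = p_1/p_2.
Hence q_2/q_1 = (p_1/p_2)^(1/(2)), i.e. raised to the 0.5 power.
Substitute q_2 = (q_2/q_1)·q_1 into the budget: q_1* = I/(p_1 + p_2·(q_2/q_1)).
Numerically q_2/q_1 = 0.763763, so q_1* = 160/(7 + 12·0.763763) = 9.8978.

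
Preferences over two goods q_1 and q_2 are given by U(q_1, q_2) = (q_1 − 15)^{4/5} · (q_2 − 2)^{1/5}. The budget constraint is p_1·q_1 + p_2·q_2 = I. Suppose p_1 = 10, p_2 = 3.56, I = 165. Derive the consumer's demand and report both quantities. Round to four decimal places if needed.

q_1* = 15.6304, q_2* = 2.4427

This is Cobb-Douglas in (q_1−15, q_2−2): tangency gives 0.8·p_2·(q_2−2) = 0.2·p_1·(q_1−15).
After buying the subsistence bundle (15, 2), a share 0.8 of the remaining income goes to q_1: q_1* = 15 + 0.8·(I − 15p_1 − 2p_2)/p_1.
Discretionary income = 165 − 15·10 − 2·3.56 = 7.88; q_1* = 15 + 0.8·7.88/10 = 15.6304; q_2* = 2 + 0.2·7.88/3.56 = 2.4427.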